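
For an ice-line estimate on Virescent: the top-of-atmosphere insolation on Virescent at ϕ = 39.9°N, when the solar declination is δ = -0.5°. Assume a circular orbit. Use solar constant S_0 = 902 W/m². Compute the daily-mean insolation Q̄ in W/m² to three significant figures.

cos h₀ = −tan(+39.9°) tan(-0.500°) = 0.0073, h₀ = 1.5635 rad.
Bracket: h₀ sin ϕ sin δ + cos ϕ cos δ sin h₀ = 1.5635×0.64145×-0.00873 + 0.76717×0.99996×0.99997 = -0.008755 + 0.767116 = 0.758361.
Q̄ = (S_0/π) × [bracket] = (902/π) × 0.758361 = 217.7 W/m².

Q̄ ≈ 218 W/m²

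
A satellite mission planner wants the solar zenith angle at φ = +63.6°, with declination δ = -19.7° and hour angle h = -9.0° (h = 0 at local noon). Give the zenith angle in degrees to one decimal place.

θ_z = 83.6°

cos θ_z = sin φ sin δ + cos φ cos δ cos h = -0.301940 + 0.413457 = 0.111517.
θ_z = arccos(0.111517) = 83.6°.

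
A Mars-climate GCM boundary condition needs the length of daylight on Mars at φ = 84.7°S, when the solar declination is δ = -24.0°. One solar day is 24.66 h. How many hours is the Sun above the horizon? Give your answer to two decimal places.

Sunrise equation: cos H₀ = −tan φ · tan δ = -4.7994 ≤ −1, so the Sun never sets (polar day) and H₀ = π.
Daylight = 2H₀/(2π) × 24.66 h = (3.1416/π) × 24.66 = 24.66 h.

24.66 h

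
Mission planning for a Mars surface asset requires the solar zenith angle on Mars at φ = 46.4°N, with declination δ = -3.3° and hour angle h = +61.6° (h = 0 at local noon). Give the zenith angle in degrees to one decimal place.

cos θ_z = sin φ sin δ + cos φ cos δ cos h = -0.041686 + 0.327456 = 0.285770.
θ_z = arccos(0.285770) = 73.4°.

θ_z = 73.4°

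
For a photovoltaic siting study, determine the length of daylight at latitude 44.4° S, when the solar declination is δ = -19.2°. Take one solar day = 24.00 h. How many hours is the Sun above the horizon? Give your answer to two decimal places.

14.66 h

cos h₀ = −tan ϕ · tan δ = −tan(-44.4°) × tan(-19.200°) = -0.3410, so h₀ = 1.9188 rad = 109.94°.
Daylight = 2h₀/(2π) × 24.00 h = (1.9188/π) × 24.00 = 14.66 h.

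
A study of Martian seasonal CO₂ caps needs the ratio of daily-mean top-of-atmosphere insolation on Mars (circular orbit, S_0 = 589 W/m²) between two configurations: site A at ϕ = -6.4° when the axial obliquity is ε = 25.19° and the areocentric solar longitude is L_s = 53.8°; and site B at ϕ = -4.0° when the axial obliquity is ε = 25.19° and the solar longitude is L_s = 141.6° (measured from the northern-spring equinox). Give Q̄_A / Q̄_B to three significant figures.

— Configuration A (ϕ=-6.4°):
sin δ = sin 25.19° × sin 53.8° = 0.34346, so δ = +20.088°.
cos h₀ = −tan(-6.4°) tan(+20.088°) = 0.0410, h₀ = 1.5298 rad.
Bracket: h₀ sin ϕ sin δ + cos ϕ cos δ sin h₀ = 1.5298×-0.11147×0.34346 + 0.99377×0.93917×0.99916 = -0.058569 + 0.932535 = 0.873966.
Q̄ = (S_0/π) × [bracket] = (589/π) × 0.873966 = 163.86 W/m².
— Configuration B (ϕ=-4.0°):
Solar declination: sin δ = sin ε · sin L_s = sin 25.19° × sin 141.6° = 0.26437, so δ = +15.330°.
cos h₀ = −tan(-4.0°) tan(+15.330°) = 0.0192, h₀ = 1.5516 rad.
Bracket: h₀ sin ϕ sin δ + cos ϕ cos δ sin h₀ = 1.5516×-0.06976×0.26437 + 0.99756×0.96442×0.99982 = -0.028615 + 0.961894 = 0.933279.
Q̄ = (S_0/π) × [bracket] = (589/π) × 0.933279 = 174.98 W/m².
Ratio Q̄_A / Q̄_B = 163.86 / 174.98 = 0.9364.

Q̄_A / Q̄_B ≈ 0.936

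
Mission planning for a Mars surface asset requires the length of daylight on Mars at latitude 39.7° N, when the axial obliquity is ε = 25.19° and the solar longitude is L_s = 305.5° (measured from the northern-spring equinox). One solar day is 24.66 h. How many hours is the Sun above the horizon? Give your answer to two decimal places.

9.88 h

Solar declination: sin δ = sin ε · sin L_s = sin 25.19° × sin 305.5° = -0.34650, so δ = -20.274°.
cos h₀ = −tan ϕ · tan δ = −tan(+39.7°) × tan(-20.274°) = 0.3067, so h₀ = 1.2591 rad = 72.14°.
Daylight = 2h₀/(2π) × 24.66 h = (1.2591/π) × 24.66 = 9.88 h.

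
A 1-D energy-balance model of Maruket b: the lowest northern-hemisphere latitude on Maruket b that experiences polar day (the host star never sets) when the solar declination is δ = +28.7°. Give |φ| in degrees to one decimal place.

|φ| = 61.3°

Polar day requires cos H₀ = −tan φ tan δ ≤ −1, i.e. tan φ tan δ ≥ 1.
The boundary is |tan φ| · |tan δ| = 1, so |φ| = 90° − |δ| = 90° − 28.7° = 61.3° in the northern hemisphere.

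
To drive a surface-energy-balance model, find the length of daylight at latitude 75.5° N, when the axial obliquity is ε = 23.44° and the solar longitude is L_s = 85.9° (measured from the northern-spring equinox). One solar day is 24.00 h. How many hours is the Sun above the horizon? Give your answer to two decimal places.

24.00 h

Solar declination: sin δ = sin ε · sin L_s = sin 23.44° × sin 85.9° = 0.39677, so δ = +23.376°.
Sunrise equation: cos h₀ = −tan ϕ · tan δ = -1.6714 ≤ −1, so the Sun never sets (polar day) and h₀ = π.
Daylight = 2h₀/(2π) × 24.00 h = (3.1416/π) × 24.00 = 24.00 h.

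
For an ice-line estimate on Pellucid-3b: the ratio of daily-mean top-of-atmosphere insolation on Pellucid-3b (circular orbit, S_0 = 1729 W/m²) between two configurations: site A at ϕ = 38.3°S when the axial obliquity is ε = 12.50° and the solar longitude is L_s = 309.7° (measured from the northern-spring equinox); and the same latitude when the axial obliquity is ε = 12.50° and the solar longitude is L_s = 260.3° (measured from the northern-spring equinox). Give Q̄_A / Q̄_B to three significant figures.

Q̄_A / Q̄_B ≈ 0.956

— Configuration A (ϕ=-38.3°):
Solar declination: sin δ = sin ε · sin L_s = sin 12.50° × sin 309.7° = -0.16653, so δ = -9.586°.
cos h₀ = −tan(-38.3°) tan(-9.586°) = -0.1334, h₀ = 1.7046 rad.
Bracket: h₀ sin ϕ sin δ + cos ϕ cos δ sin h₀ = 1.7046×-0.61978×-0.16653 + 0.78478×0.98604×0.99107 = 0.175935 + 0.766914 = 0.942849.
Q̄ = (S_0/π) × [bracket] = (1729/π) × 0.942849 = 518.90 W/m².
— Configuration B (ϕ=-38.3°):
Solar declination: sin δ = sin ε · sin L_s = sin 12.50° × sin 260.3° = -0.21335, so δ = -12.318°.
cos h₀ = −tan(-38.3°) tan(-12.318°) = -0.1725, h₀ = 1.7441 rad.
Bracket: h₀ sin ϕ sin δ + cos ϕ cos δ sin h₀ = 1.7441×-0.61978×-0.21335 + 0.78478×0.97698×0.98502 = 0.230622 + 0.755229 = 0.985851.
Q̄ = (S_0/π) × [bracket] = (1729/π) × 0.985851 = 542.57 W/m².
Ratio Q̄_A / Q̄_B = 518.90 / 542.57 = 0.9564.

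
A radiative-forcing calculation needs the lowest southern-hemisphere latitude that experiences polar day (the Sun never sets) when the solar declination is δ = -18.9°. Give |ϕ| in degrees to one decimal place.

|ϕ| = 71.1°

Polar day requires cos h₀ = −tan ϕ tan δ ≤ −1, i.e. tan ϕ tan δ ≥ 1.
The boundary is |tan ϕ| · |tan δ| = 1, so |ϕ| = 90° − |δ| = 90° − 18.9° = 71.1° in the southern hemisphere.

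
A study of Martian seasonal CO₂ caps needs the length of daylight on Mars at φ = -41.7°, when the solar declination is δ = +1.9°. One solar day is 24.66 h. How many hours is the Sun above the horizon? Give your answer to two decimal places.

cos H₀ = −tan φ · tan δ = −tan(-41.7°) × tan(+1.900°) = 0.0296, so H₀ = 1.5412 rad = 88.31°.
Daylight = 2H₀/(2π) × 24.66 h = (1.5412/π) × 24.66 = 12.10 h.

12.10 h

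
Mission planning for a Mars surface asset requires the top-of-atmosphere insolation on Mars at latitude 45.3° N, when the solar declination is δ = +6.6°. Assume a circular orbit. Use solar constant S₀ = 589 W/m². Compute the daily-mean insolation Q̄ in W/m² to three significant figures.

cos H₀ = −tan(+45.3°) tan(+6.600°) = -0.1169, H₀ = 1.6880 rad.
Bracket: H₀ sin φ sin δ + cos φ cos δ sin H₀ = 1.6880×0.71080×0.11494 + 0.70339×0.99337×0.99314 = 0.137909 + 0.693933 = 0.831842.
Q̄ = (S₀/π) × [bracket] = (589/π) × 0.831842 = 156.0 W/m².

Q̄ ≈ 156 W/m²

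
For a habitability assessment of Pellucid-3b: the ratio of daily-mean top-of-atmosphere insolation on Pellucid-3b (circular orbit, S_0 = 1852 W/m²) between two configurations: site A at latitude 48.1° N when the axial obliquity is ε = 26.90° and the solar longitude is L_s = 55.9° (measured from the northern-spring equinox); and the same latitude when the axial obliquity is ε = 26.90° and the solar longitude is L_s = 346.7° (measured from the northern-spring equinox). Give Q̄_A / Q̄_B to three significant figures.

Q̄_A / Q̄_B ≈ 2.05

— Configuration A (ϕ=+48.1°):
Solar declination: sin δ = sin ε · sin L_s = sin 26.90° × sin 55.9° = 0.37464, so δ = +22.002°.
cos h₀ = −tan(+48.1°) tan(+22.002°) = -0.4503, h₀ = 2.0379 rad.
Bracket: h₀ sin ϕ sin δ + cos ϕ cos δ sin h₀ = 2.0379×0.74431×0.37464 + 0.66783×0.92717×0.89285 = 0.568265 + 0.552846 = 1.121111.
Q̄ = (S_0/π) × [bracket] = (1852/π) × 1.121111 = 660.91 W/m².
— Configuration B (ϕ=+48.1°):
Solar declination: sin δ = sin ε · sin L_s = sin 26.90° × sin 346.7° = -0.10408, so δ = -5.974°.
cos h₀ = −tan(+48.1°) tan(-5.974°) = 0.1166, h₀ = 1.4539 rad.
Bracket: h₀ sin ϕ sin δ + cos ϕ cos δ sin h₀ = 1.4539×0.74431×-0.10408 + 0.66783×0.99457×0.99317 = -0.112630 + 0.659667 = 0.547037.
Q̄ = (S_0/π) × [bracket] = (1852/π) × 0.547037 = 322.48 W/m².
Ratio Q̄_A / Q̄_B = 660.91 / 322.48 = 2.049.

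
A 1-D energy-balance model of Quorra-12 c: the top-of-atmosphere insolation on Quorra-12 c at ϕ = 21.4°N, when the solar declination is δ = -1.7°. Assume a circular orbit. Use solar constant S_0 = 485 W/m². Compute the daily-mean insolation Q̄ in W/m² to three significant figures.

Q̄ ≈ 141 W/m²

cos h₀ = −tan(+21.4°) tan(-1.700°) = 0.0116, h₀ = 1.5592 rad.
Bracket: h₀ sin ϕ sin δ + cos ϕ cos δ sin h₀ = 1.5592×0.36488×-0.02967 + 0.93106×0.99956×0.99993 = -0.016880 + 0.930585 = 0.913705.
Q̄ = (S_0/π) × [bracket] = (485/π) × 0.913705 = 141.1 W/m².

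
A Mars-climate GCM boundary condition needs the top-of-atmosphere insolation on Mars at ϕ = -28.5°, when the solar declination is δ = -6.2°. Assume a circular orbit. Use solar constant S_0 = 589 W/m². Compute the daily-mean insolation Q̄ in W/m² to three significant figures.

cos h₀ = −tan(-28.5°) tan(-6.200°) = -0.0590, h₀ = 1.6298 rad.
Bracket: h₀ sin ϕ sin δ + cos ϕ cos δ sin h₀ = 1.6298×-0.47716×-0.10800 + 0.87882×0.99415×0.99826 = 0.083989 + 0.872159 = 0.956148.
Q̄ = (S_0/π) × [bracket] = (589/π) × 0.956148 = 179.3 W/m².

Q̄ ≈ 179 W/m²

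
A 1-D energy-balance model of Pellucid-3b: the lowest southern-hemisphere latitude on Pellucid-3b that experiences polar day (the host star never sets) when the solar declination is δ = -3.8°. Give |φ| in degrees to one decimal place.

|φ| = 86.2°

Polar day requires cos H₀ = −tan φ tan δ ≤ −1, i.e. tan φ tan δ ≥ 1.
The boundary is |tan φ| · |tan δ| = 1, so |φ| = 90° − |δ| = 90° − 3.8° = 86.2° in the southern hemisphere.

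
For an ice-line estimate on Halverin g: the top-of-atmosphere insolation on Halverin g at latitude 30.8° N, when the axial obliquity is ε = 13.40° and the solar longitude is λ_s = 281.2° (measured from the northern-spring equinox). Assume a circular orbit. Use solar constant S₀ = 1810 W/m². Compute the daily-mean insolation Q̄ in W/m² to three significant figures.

Q̄ ≈ 381 W/m²

Solar declination: sin δ = sin ε · sin λ_s = sin 13.40° × sin 281.2° = -0.22733, so δ = -13.140°.
cos H₀ = −tan(+30.8°) tan(-13.140°) = 0.1392, H₀ = 1.4312 rad.
Bracket: H₀ sin φ sin δ + cos φ cos δ sin H₀ = 1.4312×0.51204×-0.22733 + 0.85896×0.97382×0.99027 = -0.166595 + 0.828334 = 0.661739.
Q̄ = (S₀/π) × [bracket] = (1810/π) × 0.661739 = 381.3 W/m².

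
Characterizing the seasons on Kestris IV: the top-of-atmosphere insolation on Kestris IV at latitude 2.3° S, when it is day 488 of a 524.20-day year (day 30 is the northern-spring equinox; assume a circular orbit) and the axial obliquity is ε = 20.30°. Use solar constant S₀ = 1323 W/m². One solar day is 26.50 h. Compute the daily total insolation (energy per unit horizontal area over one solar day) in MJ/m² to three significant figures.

Solar longitude: λ_s = 360° × (488 − 30)/524.20 = 314.536°.
sin δ = sin 20.30° × sin 314.536° = -0.24730, so δ = -14.318°.
cos H₀ = −tan(-2.3°) tan(-14.318°) = -0.0103, H₀ = 1.5810 rad.
Bracket: H₀ sin φ sin δ + cos φ cos δ sin H₀ = 1.5810×-0.04013×-0.24730 + 0.99919×0.96894×0.99995 = 0.015690 + 0.968107 = 0.983797.
Q̄ = (S₀/π) × [bracket] = (1323/π) × 0.983797 = 414.30 W/m².
Daily total = Q̄ × 26.50 h × 3600 s/h = 414.30 × 26.50 × 3600 / 10⁶ = 39.52 MJ/m².

39.5 MJ/m²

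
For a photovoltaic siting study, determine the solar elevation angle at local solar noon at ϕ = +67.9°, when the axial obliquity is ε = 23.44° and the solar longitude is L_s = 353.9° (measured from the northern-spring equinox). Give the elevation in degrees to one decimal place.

19.7°

Solar declination: sin δ = sin ε · sin L_s = sin 23.44° × sin 353.9° = -0.04227, so δ = -2.423°.
At local noon the hour angle is zero, so the zenith angle equals |ϕ − δ| = |+67.9° − (-2.423°)| = 70.323°.
Elevation = 90° − 70.323° = 19.7°.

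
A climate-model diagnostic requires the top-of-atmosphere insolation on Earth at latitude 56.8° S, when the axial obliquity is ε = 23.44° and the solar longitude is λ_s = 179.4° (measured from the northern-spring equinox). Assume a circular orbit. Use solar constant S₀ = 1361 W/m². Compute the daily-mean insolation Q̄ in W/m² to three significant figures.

Q̄ ≈ 235 W/m²

Solar declination: sin δ = sin ε · sin λ_s = sin 23.44° × sin 179.4° = 0.00417, so δ = +0.239°.
cos H₀ = −tan(-56.8°) tan(+0.239°) = 0.0064, H₀ = 1.5644 rad.
Bracket: H₀ sin φ sin δ + cos φ cos δ sin H₀ = 1.5644×-0.83676×0.00417 + 0.54756×0.99999×0.99998 = -0.005459 + 0.547544 = 0.542085.
Q̄ = (S₀/π) × [bracket] = (1361/π) × 0.542085 = 234.8 W/m².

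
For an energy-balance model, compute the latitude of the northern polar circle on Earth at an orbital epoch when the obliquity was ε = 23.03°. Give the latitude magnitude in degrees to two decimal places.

The polar circle is the lowest latitude that experiences at least one full rotation of continuous daylight at the northern-summer solstice; it lies at |φ| = 90° − ε = 90° − 23.03° = 66.97°.

66.97°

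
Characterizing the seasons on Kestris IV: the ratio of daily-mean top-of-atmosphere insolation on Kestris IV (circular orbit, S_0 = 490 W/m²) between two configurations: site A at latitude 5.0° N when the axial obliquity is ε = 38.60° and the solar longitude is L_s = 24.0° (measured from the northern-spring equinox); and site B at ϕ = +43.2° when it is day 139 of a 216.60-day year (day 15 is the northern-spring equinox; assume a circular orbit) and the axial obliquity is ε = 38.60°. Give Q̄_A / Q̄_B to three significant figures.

Q̄_A / Q̄_B ≈ 2.32

— Configuration A (ϕ=+5.0°):
Solar declination: sin δ = sin ε · sin L_s = sin 38.60° × sin 24.0° = 0.25375, so δ = +14.700°.
cos h₀ = −tan(+5.0°) tan(+14.700°) = -0.0230, h₀ = 1.5938 rad.
Bracket: h₀ sin ϕ sin δ + cos ϕ cos δ sin h₀ = 1.5938×0.08716×0.25375 + 0.99619×0.96727×0.99974 = 0.035250 + 0.963334 = 0.998584.
Q̄ = (S_0/π) × [bracket] = (490/π) × 0.998584 = 155.75 W/m².
— Configuration B (ϕ=+43.2°):
Solar longitude: L_s = 360° × (139 − 15)/216.60 = 206.094°.
sin δ = sin 38.60° × sin 206.094° = -0.27441, so δ = -15.927°.
cos h₀ = −tan(+43.2°) tan(-15.927°) = 0.2680, h₀ = 1.2995 rad.
Bracket: h₀ sin ϕ sin δ + cos ϕ cos δ sin h₀ = 1.2995×0.68455×-0.27441 + 0.72897×0.96161×0.96343 = -0.244108 + 0.675350 = 0.431242.
Q̄ = (S_0/π) × [bracket] = (490/π) × 0.431242 = 67.262 W/m².
Ratio Q̄_A / Q̄_B = 155.75 / 67.262 = 2.316.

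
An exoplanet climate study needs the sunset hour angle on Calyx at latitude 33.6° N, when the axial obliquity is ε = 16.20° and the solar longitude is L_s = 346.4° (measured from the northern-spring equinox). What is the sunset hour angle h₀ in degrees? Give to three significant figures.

Solar declination: sin δ = sin ε · sin L_s = sin 16.20° × sin 346.4° = -0.06560, so δ = -3.761°.
cos h₀ = −tan ϕ · tan δ = −tan(+33.6°) × tan(-3.761°) = 0.0437, so h₀ = 1.5271 rad = 87.50°.

h₀ = 87.5°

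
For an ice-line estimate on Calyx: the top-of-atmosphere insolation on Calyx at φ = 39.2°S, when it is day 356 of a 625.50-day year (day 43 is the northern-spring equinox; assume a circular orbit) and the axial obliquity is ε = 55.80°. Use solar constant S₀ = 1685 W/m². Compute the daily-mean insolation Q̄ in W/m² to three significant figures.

Solar longitude: λ_s = 360° × (356 − 43)/625.50 = 180.144°.
sin δ = sin 55.80° × sin 180.144° = -0.00208, so δ = -0.119°.
cos H₀ = −tan(-39.2°) tan(-0.119°) = -0.0017, H₀ = 1.5725 rad.
Bracket: H₀ sin φ sin δ + cos φ cos δ sin H₀ = 1.5725×-0.63203×-0.00208 + 0.77494×1.00000×1.00000 = 0.002067 + 0.774940 = 0.777007.
Q̄ = (S₀/π) × [bracket] = (1685/π) × 0.777007 = 416.7 W/m².

Q̄ ≈ 417 W/m²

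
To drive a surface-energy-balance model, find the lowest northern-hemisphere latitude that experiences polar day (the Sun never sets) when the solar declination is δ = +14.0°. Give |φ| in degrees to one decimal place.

Polar day requires cos H₀ = −tan φ tan δ ≤ −1, i.e. tan φ tan δ ≥ 1.
The boundary is |tan φ| · |tan δ| = 1, so |φ| = 90° − |δ| = 90° − 14.0° = 76.0° in the northern hemisphere.

|φ| = 76.0°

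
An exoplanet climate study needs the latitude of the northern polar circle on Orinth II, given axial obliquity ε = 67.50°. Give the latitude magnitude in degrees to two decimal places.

The polar circle is the lowest latitude that experiences at least one full rotation of continuous daylight at the northern-summer solstice; it lies at |ϕ| = 90° − ε = 90° − 67.50° = 22.50°.

22.50°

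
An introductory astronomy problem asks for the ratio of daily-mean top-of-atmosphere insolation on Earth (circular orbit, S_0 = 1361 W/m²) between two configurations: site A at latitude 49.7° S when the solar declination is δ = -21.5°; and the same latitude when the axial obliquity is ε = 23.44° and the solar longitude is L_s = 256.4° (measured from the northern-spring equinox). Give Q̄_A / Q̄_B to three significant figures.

— Configuration A (ϕ=-49.7°):
cos h₀ = −tan(-49.7°) tan(-21.500°) = -0.4645, h₀ = 2.0538 rad.
Bracket: h₀ sin ϕ sin δ + cos ϕ cos δ sin h₀ = 2.0538×-0.76267×-0.36650 + 0.64679×0.93042×0.88558 = 0.574075 + 0.532930 = 1.107005.
Q̄ = (S_0/π) × [bracket] = (1361/π) × 1.107005 = 479.58 W/m².
— Configuration B (ϕ=-49.7°):
Solar declination: sin δ = sin ε · sin L_s = sin 23.44° × sin 256.4° = -0.38663, so δ = -22.745°.
cos h₀ = −tan(-49.7°) tan(-22.745°) = -0.4943, h₀ = 2.0879 rad.
Bracket: h₀ sin ϕ sin δ + cos ϕ cos δ sin h₀ = 2.0879×-0.76267×-0.38663 + 0.64679×0.92223×0.86926 = 0.615661 + 0.518504 = 1.134165.
Q̄ = (S_0/π) × [bracket] = (1361/π) × 1.134165 = 491.34 W/m².
Ratio Q̄_A / Q̄_B = 479.58 / 491.34 = 0.9761.

Q̄_A / Q̄_B ≈ 0.976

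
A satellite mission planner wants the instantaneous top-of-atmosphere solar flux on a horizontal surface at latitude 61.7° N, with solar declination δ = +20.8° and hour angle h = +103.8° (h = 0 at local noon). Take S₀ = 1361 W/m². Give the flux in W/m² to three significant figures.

cos θ_z = sin φ sin δ + cos φ cos δ cos h = 0.312664 + -0.105716 = 0.206948.
Flux = S₀ · cos θ_z = 1361 × 0.206948 = 281.7 W/m².

282 W/m²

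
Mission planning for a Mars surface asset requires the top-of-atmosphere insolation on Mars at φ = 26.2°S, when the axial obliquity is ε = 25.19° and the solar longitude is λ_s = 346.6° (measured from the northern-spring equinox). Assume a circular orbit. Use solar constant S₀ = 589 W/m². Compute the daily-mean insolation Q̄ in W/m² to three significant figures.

Solar declination: sin δ = sin ε · sin λ_s = sin 25.19° × sin 346.6° = -0.09864, so δ = -5.661°.
cos H₀ = −tan(-26.2°) tan(-5.661°) = -0.0488, H₀ = 1.6196 rad.
Bracket: H₀ sin φ sin δ + cos φ cos δ sin H₀ = 1.6196×-0.44151×-0.09864 + 0.89726×0.99512×0.99881 = 0.070534 + 0.891819 = 0.962353.
Q̄ = (S₀/π) × [bracket] = (589/π) × 0.962353 = 180.4 W/m².

Q̄ ≈ 180 W/m²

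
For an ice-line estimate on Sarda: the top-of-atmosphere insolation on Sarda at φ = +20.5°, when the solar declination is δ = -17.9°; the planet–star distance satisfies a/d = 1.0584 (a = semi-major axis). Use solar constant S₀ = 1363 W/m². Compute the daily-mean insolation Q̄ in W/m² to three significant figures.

Q̄ ≈ 354 W/m²

cos H₀ = −tan(+20.5°) tan(-17.900°) = 0.1208, H₀ = 1.4497 rad.
Bracket: H₀ sin φ sin δ + cos φ cos δ sin H₀ = 1.4497×0.35021×-0.30736 + 0.93667×0.95159×0.99268 = -0.156046 + 0.884801 = 0.728755.
Inverse-square distance factor (a/d)² = 1.0584² = 1.120211.
Q̄ = (S₀/π) × 1.120211 × [bracket] = (1363/π) × 1.120211 × 0.728755 = 354.2 W/m².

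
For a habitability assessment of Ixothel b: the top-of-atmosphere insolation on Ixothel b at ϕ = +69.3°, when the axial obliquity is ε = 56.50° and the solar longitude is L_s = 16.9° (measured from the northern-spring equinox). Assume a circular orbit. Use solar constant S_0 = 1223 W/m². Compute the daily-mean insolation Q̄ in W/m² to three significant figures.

Solar declination: sin δ = sin ε · sin L_s = sin 56.50° × sin 16.9° = 0.24241, so δ = +14.029°.
cos h₀ = −tan(+69.3°) tan(+14.029°) = -0.6612, h₀ = 2.2933 rad.
Bracket: h₀ sin ϕ sin δ + cos ϕ cos δ sin h₀ = 2.2933×0.93544×0.24241 + 0.35347×0.97017×0.75017 = 0.520029 + 0.257253 = 0.777282.
Q̄ = (S_0/π) × [bracket] = (1223/π) × 0.777282 = 302.6 W/m².

Q̄ ≈ 303 W/m²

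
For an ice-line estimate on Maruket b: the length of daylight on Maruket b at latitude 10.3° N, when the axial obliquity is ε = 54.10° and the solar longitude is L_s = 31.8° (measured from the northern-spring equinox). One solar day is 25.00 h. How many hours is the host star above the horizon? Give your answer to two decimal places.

13.18 h

Solar declination: sin δ = sin ε · sin L_s = sin 54.10° × sin 31.8° = 0.42686, so δ = +25.268°.
cos h₀ = −tan ϕ · tan δ = −tan(+10.3°) × tan(+25.268°) = -0.0858, so h₀ = 1.6567 rad = 94.92°.
Daylight = 2h₀/(2π) × 25.00 h = (1.6567/π) × 25.00 = 13.18 h.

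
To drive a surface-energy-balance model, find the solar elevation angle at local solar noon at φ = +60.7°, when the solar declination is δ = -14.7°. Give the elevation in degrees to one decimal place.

At local noon the hour angle is zero, so the zenith angle equals |φ − δ| = |+60.7° − (-14.700°)| = 75.400°.
Elevation = 90° − 75.400° = 14.6°.

14.6°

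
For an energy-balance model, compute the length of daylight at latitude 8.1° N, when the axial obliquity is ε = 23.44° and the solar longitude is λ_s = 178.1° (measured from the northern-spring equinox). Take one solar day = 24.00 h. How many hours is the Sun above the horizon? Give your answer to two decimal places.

12.01 h

Solar declination: sin δ = sin ε · sin λ_s = sin 23.44° × sin 178.1° = 0.01319, so δ = +0.756°.
cos H₀ = −tan φ · tan δ = −tan(+8.1°) × tan(+0.756°) = -0.0019, so H₀ = 1.5727 rad = 90.11°.
Daylight = 2H₀/(2π) × 24.00 h = (1.5727/π) × 24.00 = 12.01 h.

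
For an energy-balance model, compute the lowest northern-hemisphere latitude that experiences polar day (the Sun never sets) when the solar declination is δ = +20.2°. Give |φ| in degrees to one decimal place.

|φ| = 69.8°

Polar day requires cos H₀ = −tan φ tan δ ≤ −1, i.e. tan φ tan δ ≥ 1.
The boundary is |tan φ| · |tan δ| = 1, so |φ| = 90° − |δ| = 90° − 20.2° = 69.8° in the northern hemisphere.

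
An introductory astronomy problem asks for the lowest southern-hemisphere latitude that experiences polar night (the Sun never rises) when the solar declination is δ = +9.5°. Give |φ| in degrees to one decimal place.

|φ| = 80.5°

Polar night requires cos H₀ = −tan φ tan δ ≥ 1, i.e. tan φ tan δ ≤ −1.
The boundary is |tan φ| · |tan δ| = 1, so |φ| = 90° − |δ| = 90° − 9.5° = 80.5° in the southern hemisphere.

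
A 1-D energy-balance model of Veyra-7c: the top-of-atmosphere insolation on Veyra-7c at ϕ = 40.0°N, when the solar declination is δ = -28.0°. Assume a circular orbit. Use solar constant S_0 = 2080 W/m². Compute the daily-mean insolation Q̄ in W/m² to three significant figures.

Q̄ ≈ 179 W/m²

cos h₀ = −tan(+40.0°) tan(-28.000°) = 0.4462, h₀ = 1.1083 rad.
Bracket: h₀ sin ϕ sin δ + cos ϕ cos δ sin h₀ = 1.1083×0.64279×-0.46947 + 0.76604×0.88295×0.89495 = -0.334452 + 0.605322 = 0.270870.
Q̄ = (S_0/π) × [bracket] = (2080/π) × 0.270870 = 179.3 W/m².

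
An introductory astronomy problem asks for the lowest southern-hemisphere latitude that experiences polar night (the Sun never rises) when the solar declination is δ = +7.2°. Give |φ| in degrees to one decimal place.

|φ| = 82.8°

Polar night requires cos H₀ = −tan φ tan δ ≥ 1, i.e. tan φ tan δ ≤ −1.
The boundary is |tan φ| · |tan δ| = 1, so |φ| = 90° − |δ| = 90° − 7.2° = 82.8° in the southern hemisphere.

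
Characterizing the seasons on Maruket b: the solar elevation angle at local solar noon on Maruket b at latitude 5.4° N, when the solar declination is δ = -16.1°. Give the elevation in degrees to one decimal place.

At local noon the hour angle is zero, so the zenith angle equals |ϕ − δ| = |+5.4° − (-16.100°)| = 21.500°.
Elevation = 90° − 21.500° = 68.5°.

68.5°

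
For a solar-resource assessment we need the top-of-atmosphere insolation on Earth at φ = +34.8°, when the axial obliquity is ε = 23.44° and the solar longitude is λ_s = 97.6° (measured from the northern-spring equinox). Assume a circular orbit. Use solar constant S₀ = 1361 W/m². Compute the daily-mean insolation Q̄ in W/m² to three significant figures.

Q̄ ≈ 495 W/m²

Solar declination: sin δ = sin ε · sin λ_s = sin 23.44° × sin 97.6° = 0.39429, so δ = +23.222°.
cos H₀ = −tan(+34.8°) tan(+23.222°) = -0.2982, H₀ = 1.8736 rad.
Bracket: H₀ sin φ sin δ + cos φ cos δ sin H₀ = 1.8736×0.57071×0.39429 + 0.82115×0.91898×0.95450 = 0.421607 + 0.720285 = 1.141892.
Q̄ = (S₀/π) × [bracket] = (1361/π) × 1.141892 = 494.7 W/m².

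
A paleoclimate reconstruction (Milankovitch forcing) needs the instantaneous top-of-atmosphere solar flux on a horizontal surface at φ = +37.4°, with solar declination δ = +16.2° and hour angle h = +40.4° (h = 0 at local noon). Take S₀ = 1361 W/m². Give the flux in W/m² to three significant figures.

cos θ_z = sin φ sin δ + cos φ cos δ cos h = 0.169452 + 0.580956 = 0.750408.
Flux = S₀ · cos θ_z = 1361 × 0.750408 = 1021 W/m².

1.02e+03 W/m²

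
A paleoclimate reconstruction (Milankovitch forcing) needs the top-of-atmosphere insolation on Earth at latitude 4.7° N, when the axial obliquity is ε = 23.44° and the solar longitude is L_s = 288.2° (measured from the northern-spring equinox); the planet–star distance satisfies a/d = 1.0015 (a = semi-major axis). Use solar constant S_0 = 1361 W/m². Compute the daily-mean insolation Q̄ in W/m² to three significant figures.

Solar declination: sin δ = sin ε · sin L_s = sin 23.44° × sin 288.2° = -0.37789, so δ = -22.203°.
cos h₀ = −tan(+4.7°) tan(-22.203°) = 0.0336, h₀ = 1.5372 rad.
Bracket: h₀ sin ϕ sin δ + cos ϕ cos δ sin h₀ = 1.5372×0.08194×-0.37789 + 0.99664×0.92585×0.99944 = -0.047598 + 0.922222 = 0.874624.
Inverse-square distance factor (a/d)² = 1.0015² = 1.003002.
Q̄ = (S_0/π) × 1.003002 × [bracket] = (1361/π) × 1.003002 × 0.874624 = 380.0 W/m².

Q̄ ≈ 380 W/m²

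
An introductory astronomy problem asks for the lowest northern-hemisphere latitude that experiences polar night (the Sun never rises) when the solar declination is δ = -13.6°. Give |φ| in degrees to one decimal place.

|φ| = 76.4°

Polar night requires cos H₀ = −tan φ tan δ ≥ 1, i.e. tan φ tan δ ≤ −1.
The boundary is |tan φ| · |tan δ| = 1, so |φ| = 90° − |δ| = 90° − 13.6° = 76.4° in the northern hemisphere.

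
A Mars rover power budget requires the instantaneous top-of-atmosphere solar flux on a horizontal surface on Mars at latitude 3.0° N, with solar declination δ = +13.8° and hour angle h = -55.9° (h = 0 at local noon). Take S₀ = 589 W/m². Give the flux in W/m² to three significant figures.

cos θ_z = sin φ sin δ + cos φ cos δ cos h = 0.012484 + 0.543710 = 0.556194.
Flux = S₀ · cos θ_z = 589 × 0.556194 = 327.6 W/m².

328 W/m²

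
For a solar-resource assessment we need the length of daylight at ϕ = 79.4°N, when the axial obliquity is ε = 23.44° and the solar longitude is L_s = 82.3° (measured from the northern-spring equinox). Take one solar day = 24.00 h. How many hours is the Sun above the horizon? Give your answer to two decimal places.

24.00 h

Solar declination: sin δ = sin ε · sin L_s = sin 23.44° × sin 82.3° = 0.39420, so δ = +23.216°.
Sunrise equation: cos h₀ = −tan ϕ · tan δ = -2.2920 ≤ −1, so the Sun never sets (polar day) and h₀ = π.
Daylight = 2h₀/(2π) × 24.00 h = (3.1416/π) × 24.00 = 24.00 h.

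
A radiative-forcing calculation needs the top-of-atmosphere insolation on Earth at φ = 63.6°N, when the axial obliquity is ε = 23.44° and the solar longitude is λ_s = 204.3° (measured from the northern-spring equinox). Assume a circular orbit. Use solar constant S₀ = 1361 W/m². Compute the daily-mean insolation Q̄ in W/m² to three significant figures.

Solar declination: sin δ = sin ε · sin λ_s = sin 23.44° × sin 204.3° = -0.16370, so δ = -9.421°.
cos H₀ = −tan(+63.6°) tan(-9.421°) = 0.3343, H₀ = 1.2300 rad.
Bracket: H₀ sin φ sin δ + cos φ cos δ sin H₀ = 1.2300×0.89571×-0.16370 + 0.44464×0.98651×0.94248 = -0.180352 + 0.413411 = 0.233059.
Q̄ = (S₀/π) × [bracket] = (1361/π) × 0.233059 = 101.0 W/m².

Q̄ ≈ 101 W/m²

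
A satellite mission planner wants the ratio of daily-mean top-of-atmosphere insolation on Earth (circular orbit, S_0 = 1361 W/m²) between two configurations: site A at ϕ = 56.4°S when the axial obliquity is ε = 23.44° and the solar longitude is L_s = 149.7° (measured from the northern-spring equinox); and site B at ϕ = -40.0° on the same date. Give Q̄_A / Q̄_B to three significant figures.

— Configuration A (ϕ=-56.4°):
Solar declination: sin δ = sin ε · sin L_s = sin 23.44° × sin 149.7° = 0.20070, so δ = +11.578°.
cos h₀ = −tan(-56.4°) tan(+11.578°) = 0.3083, h₀ = 1.2573 rad.
Bracket: h₀ sin ϕ sin δ + cos ϕ cos δ sin h₀ = 1.2573×-0.83292×0.20070 + 0.55339×0.97965×0.95127 = -0.210179 + 0.515711 = 0.305532.
Q̄ = (S_0/π) × [bracket] = (1361/π) × 0.305532 = 132.36 W/m².
— Configuration B (ϕ=-40.0°):
cos h₀ = −tan(-40.0°) tan(+11.578°) = 0.1719, h₀ = 1.3980 rad.
Bracket: h₀ sin ϕ sin δ + cos ϕ cos δ sin h₀ = 1.3980×-0.64279×0.20070 + 0.76604×0.97965×0.98511 = -0.180353 + 0.739277 = 0.558924.
Q̄ = (S_0/π) × [bracket] = (1361/π) × 0.558924 = 242.14 W/m².
Ratio Q̄_A / Q̄_B = 132.36 / 242.14 = 0.5466.

Q̄_A / Q̄_B ≈ 0.547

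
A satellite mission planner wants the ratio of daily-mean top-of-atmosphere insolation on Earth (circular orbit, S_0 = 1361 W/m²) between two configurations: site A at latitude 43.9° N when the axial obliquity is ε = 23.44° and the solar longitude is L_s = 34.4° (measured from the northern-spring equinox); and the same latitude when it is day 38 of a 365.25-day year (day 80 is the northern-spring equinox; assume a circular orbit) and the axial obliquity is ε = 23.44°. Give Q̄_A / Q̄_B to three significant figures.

Q̄_A / Q̄_B ≈ 2.23

— Configuration A (ϕ=+43.9°):
Solar declination: sin δ = sin ε · sin L_s = sin 23.44° × sin 34.4° = 0.22474, so δ = +12.987°.
cos h₀ = −tan(+43.9°) tan(+12.987°) = -0.2219, h₀ = 1.7946 rad.
Bracket: h₀ sin ϕ sin δ + cos ϕ cos δ sin h₀ = 1.7946×0.69340×0.22474 + 0.72055×0.97442×0.97506 = 0.279661 + 0.684607 = 0.964268.
Q̄ = (S_0/π) × [bracket] = (1361/π) × 0.964268 = 417.74 W/m².
— Configuration B (ϕ=+43.9°):
Solar longitude: L_s = 360° × (38 − 80)/365.25 = -41.396°, i.e. -41.396° + 360° = 318.604°.
sin δ = sin 23.44° × sin 318.604° = -0.26304, so δ = -15.251°.
cos h₀ = −tan(+43.9°) tan(-15.251°) = 0.2624, h₀ = 1.3053 rad.
Bracket: h₀ sin ϕ sin δ + cos ϕ cos δ sin h₀ = 1.3053×0.69340×-0.26304 + 0.72055×0.96478×0.96497 = -0.238076 + 0.670820 = 0.432744.
Q̄ = (S_0/π) × [bracket] = (1361/π) × 0.432744 = 187.47 W/m².
Ratio Q̄_A / Q̄_B = 417.74 / 187.47 = 2.228.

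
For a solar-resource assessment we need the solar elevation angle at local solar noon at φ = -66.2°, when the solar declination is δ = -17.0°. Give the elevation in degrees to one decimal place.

At local noon the hour angle is zero, so the zenith angle equals |φ − δ| = |-66.2° − (-17.000°)| = 49.200°.
Elevation = 90° − 49.200° = 40.8°.

40.8°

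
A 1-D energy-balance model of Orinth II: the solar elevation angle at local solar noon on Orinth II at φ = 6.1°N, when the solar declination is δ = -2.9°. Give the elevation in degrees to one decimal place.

At local noon the hour angle is zero, so the zenith angle equals |φ − δ| = |+6.1° − (-2.900°)| = 9.000°.
Elevation = 90° − 9.000° = 81.0°.

81.0°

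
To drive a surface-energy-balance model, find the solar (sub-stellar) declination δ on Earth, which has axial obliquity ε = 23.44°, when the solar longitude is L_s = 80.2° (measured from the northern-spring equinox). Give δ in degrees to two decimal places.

δ = +23.08°

sin δ = sin ε · sin L_s = sin 23.44° × sin 80.2° = 0.391984.
δ = arcsin(0.391984) = +23.08°.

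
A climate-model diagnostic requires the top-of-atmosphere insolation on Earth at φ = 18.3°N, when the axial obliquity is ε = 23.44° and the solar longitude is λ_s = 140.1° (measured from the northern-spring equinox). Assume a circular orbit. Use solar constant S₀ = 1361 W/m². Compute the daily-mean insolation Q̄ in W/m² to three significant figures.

Q̄ ≈ 454 W/m²

Solar declination: sin δ = sin ε · sin λ_s = sin 23.44° × sin 140.1° = 0.25516, so δ = +14.783°.
cos H₀ = −tan(+18.3°) tan(+14.783°) = -0.0873, H₀ = 1.6582 rad.
Bracket: H₀ sin φ sin δ + cos φ cos δ sin H₀ = 1.6582×0.31399×0.25516 + 0.94943×0.96690×0.99618 = 0.132851 + 0.914497 = 1.047348.
Q̄ = (S₀/π) × [bracket] = (1361/π) × 1.047348 = 453.7 W/m².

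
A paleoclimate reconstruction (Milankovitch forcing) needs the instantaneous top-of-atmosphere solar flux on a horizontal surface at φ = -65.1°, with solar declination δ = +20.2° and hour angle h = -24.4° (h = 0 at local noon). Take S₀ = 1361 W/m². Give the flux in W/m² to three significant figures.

cos θ_z = sin φ sin δ + cos φ cos δ cos h = -0.313201 + 0.359847 = 0.046646.
Flux = S₀ · cos θ_z = 1361 × 0.046646 = 63.49 W/m².

63.5 W/m²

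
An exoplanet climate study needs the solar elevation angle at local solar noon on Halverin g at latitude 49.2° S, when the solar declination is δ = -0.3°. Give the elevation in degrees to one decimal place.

41.1°

At local noon the hour angle is zero, so the zenith angle equals |ϕ − δ| = |-49.2° − (-0.300°)| = 48.900°.
Elevation = 90° − 48.900° = 41.1°.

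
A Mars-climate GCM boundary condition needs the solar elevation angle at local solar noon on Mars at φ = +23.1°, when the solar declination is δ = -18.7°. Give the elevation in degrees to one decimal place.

48.2°

At local noon the hour angle is zero, so the zenith angle equals |φ − δ| = |+23.1° − (-18.700°)| = 41.800°.
Elevation = 90° − 41.800° = 48.2°.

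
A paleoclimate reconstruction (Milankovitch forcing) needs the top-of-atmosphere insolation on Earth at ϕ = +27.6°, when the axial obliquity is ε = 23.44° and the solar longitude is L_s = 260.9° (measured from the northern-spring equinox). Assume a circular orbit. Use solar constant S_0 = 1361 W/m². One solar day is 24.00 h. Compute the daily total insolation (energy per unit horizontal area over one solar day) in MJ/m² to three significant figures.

20.6 MJ/m²

Solar declination: sin δ = sin ε · sin L_s = sin 23.44° × sin 260.9° = -0.39278, so δ = -23.128°.
cos h₀ = −tan(+27.6°) tan(-23.128°) = 0.2233, h₀ = 1.3456 rad.
Bracket: h₀ sin ϕ sin δ + cos ϕ cos δ sin h₀ = 1.3456×0.46330×-0.39278 + 0.88620×0.91963×0.97475 = -0.244866 + 0.794398 = 0.549532.
Q̄ = (S_0/π) × [bracket] = (1361/π) × 0.549532 = 238.07 W/m².
Daily total = Q̄ × 24.00 h × 3600 s/h = 238.07 × 24.00 × 3600 / 10⁶ = 20.57 MJ/m².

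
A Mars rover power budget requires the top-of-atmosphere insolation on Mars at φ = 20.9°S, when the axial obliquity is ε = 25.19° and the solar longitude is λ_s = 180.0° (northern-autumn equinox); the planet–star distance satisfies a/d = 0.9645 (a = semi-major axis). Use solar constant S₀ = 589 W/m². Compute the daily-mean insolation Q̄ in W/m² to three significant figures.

Solar declination: sin δ = sin ε · sin λ_s = sin 25.19° × sin 180.0° = 0.00000, so δ = +0.000°.
cos H₀ = −tan(-20.9°) tan(+0.000°) = 0.0000, H₀ = 1.5708 rad.
Bracket: H₀ sin φ sin δ + cos φ cos δ sin H₀ = 1.5708×-0.35674×0.00000 + 0.93420×1.00000×1.00000 = -0.000000 + 0.934200 = 0.934200.
Inverse-square distance factor (a/d)² = 0.9645² = 0.930260.
Q̄ = (S₀/π) × 0.930260 × [bracket] = (589/π) × 0.930260 × 0.934200 = 162.9 W/m².

Q̄ ≈ 163 W/m²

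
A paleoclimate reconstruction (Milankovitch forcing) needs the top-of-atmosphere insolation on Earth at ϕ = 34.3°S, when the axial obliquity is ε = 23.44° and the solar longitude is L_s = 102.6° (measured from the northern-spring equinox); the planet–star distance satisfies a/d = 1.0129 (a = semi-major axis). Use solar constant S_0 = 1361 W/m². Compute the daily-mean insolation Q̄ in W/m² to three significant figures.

Solar declination: sin δ = sin ε · sin L_s = sin 23.44° × sin 102.6° = 0.38821, so δ = +22.843°.
cos h₀ = −tan(-34.3°) tan(+22.843°) = 0.2874, h₀ = 1.2793 rad.
Bracket: h₀ sin ϕ sin δ + cos ϕ cos δ sin h₀ = 1.2793×-0.56353×0.38821 + 0.82610×0.92157×0.95782 = -0.279870 + 0.729197 = 0.449327.
Inverse-square distance factor (a/d)² = 1.0129² = 1.025966.
Q̄ = (S_0/π) × 1.025966 × [bracket] = (1361/π) × 1.025966 × 0.449327 = 199.7 W/m².

Q̄ ≈ 200 W/m²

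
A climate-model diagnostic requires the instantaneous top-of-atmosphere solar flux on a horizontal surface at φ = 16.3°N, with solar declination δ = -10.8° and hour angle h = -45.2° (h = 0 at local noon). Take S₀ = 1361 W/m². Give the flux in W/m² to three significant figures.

cos θ_z = sin φ sin δ + cos φ cos δ cos h = -0.052592 + 0.664332 = 0.611740.
Flux = S₀ · cos θ_z = 1361 × 0.611740 = 832.6 W/m².

833 W/m²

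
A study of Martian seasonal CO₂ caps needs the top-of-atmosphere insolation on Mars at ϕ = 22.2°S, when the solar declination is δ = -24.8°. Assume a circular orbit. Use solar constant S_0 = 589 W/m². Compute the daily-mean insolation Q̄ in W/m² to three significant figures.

cos h₀ = −tan(-22.2°) tan(-24.800°) = -0.1886, h₀ = 1.7605 rad.
Bracket: h₀ sin ϕ sin δ + cos ϕ cos δ sin h₀ = 1.7605×-0.37784×-0.41945 + 0.92587×0.90778×0.98206 = 0.279013 + 0.825408 = 1.104421.
Q̄ = (S_0/π) × [bracket] = (589/π) × 1.104421 = 207.1 W/m².

Q̄ ≈ 207 W/m²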